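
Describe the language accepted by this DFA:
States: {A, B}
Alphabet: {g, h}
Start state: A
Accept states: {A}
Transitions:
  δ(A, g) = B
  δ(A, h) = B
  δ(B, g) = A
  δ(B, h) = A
Testing a few strings:
  'hhh' → reject
  'hgg' → reject
  'h' → reject
  'gg' → accept
State roles: A=even length so far; B=odd length so far
All strings over {g,h} of even length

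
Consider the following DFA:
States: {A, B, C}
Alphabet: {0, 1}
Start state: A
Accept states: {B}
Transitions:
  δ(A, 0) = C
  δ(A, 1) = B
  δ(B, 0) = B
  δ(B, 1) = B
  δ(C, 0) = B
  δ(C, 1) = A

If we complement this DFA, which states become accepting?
Complement accept states = All states \ Original accept states
= {A, B, C} \ {B}
{A, C}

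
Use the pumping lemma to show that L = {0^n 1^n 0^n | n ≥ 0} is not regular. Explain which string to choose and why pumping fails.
Assume L is regular with pumping length p. Idea: pumping the first 0-block unbalances it against the other two.
Choose s = 0^p 1^p 0^p ∈ L (|s| = 3p ≥ p). By the pumping lemma, s = xyz with |xy| ≤ p, |y| > 0, so y = 0^k with k ≥ 1, inside the first 0-block. Then xy²z = 0^(p+k) 1^p 0^p. The first block has length p+k ≠ p, so the three block lengths are no longer equal and xy²z ∉ L.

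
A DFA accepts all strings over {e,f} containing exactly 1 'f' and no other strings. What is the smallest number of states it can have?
By Myhill–Nerode, count the distinguishable equivalence classes: 3 classes — having seen 0, 1, or >1 copies of 'f'; the count-1 class is the only accepting one and >1 is dead.
3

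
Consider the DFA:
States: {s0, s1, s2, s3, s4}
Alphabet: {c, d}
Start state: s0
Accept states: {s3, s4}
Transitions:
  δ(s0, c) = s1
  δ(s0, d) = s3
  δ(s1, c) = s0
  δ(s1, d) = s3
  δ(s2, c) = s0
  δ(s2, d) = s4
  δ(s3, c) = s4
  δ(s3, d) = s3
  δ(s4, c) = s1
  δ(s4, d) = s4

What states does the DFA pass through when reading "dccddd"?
read 'd': s0 → s3
  read 'c': s3 → s4
  read 'c': s4 → s1
  read 'd': s1 → s3
  read 'd': s3 → s3
  read 'd': s3 → s3
s0 -> s3 -> s4 -> s1 -> s3 -> s3 -> s3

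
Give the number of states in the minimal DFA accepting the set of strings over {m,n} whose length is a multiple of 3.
By Myhill–Nerode, count the distinguishable equivalence classes: three classes — length mod 3.
3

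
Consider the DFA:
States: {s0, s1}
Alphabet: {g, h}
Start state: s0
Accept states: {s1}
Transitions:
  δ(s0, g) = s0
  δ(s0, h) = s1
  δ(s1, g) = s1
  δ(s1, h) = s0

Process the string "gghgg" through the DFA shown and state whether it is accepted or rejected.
Processing string "gghgg":
  s0 --g--> s0
  s0 --g--> s0
  s0 --h--> s1
  s1 --g--> s1
  s1 --g--> s1
Final state: s1
Accept states: {s1}
Yes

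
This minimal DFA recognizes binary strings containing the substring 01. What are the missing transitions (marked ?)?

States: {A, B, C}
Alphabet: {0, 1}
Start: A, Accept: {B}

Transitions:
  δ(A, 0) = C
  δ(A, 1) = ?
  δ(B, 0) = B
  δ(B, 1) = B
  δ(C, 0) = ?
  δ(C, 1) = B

From the language and accept set, identify what each state tracks — A: no 0 seen yet; B: substring 01 seen; C: seen a 0, waiting for 1.
Each missing δ(q, a) is the state matching the new tracked value after reading a.
δ(A, 1) = A; δ(C, 0) = C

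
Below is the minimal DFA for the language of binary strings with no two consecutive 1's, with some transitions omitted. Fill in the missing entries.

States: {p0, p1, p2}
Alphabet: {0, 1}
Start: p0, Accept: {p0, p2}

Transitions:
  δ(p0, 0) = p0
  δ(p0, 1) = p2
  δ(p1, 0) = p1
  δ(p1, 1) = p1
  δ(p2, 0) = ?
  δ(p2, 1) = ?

From the language and accept set, identify what each state tracks — p0: last symbol not 1 (ok); p1: saw 11 (dead); p2: last symbol 1 (ok).
Each missing δ(q, a) is the state matching the new tracked value after reading a.
δ(p2, 0) = p0; δ(p2, 1) = p1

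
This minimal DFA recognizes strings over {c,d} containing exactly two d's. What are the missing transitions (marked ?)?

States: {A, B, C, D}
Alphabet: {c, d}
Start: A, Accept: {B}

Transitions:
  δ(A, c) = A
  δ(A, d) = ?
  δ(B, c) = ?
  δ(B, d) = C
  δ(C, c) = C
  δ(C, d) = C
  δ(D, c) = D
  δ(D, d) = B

From the language and accept set, identify what each state tracks — A: zero d's; B: two d's; C: ≥ three d's (dead); D: one d.
Each missing δ(q, a) is the state matching the new tracked value after reading a.
δ(A, d) = D; δ(B, c) = B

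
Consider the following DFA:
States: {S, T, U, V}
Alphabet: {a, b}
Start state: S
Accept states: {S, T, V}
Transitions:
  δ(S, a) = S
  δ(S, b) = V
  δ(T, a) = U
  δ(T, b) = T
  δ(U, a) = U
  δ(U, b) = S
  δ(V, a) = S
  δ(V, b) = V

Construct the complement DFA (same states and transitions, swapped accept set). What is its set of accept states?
Complement accept states = All states \ Original accept states
= {S, T, U, V} \ {S, T, V}
{U}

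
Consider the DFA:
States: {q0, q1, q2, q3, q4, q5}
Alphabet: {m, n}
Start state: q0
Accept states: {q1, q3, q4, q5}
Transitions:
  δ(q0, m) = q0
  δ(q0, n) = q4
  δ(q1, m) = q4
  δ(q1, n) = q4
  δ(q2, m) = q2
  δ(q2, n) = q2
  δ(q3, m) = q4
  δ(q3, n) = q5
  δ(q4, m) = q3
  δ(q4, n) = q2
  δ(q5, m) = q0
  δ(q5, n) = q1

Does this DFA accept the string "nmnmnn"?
Processing string "nmnmnn":
  q0 --n--> q4
  q4 --m--> q3
  q3 --n--> q5
  q5 --m--> q0
  q0 --n--> q4
  q4 --n--> q2
Final state: q2
Accept states: {q1, q3, q4, q5}
No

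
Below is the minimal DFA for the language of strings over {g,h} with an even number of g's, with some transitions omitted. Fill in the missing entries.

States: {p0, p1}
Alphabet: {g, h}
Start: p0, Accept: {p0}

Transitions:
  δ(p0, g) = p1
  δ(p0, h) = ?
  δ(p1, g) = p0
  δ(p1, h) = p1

From the language and accept set, identify what each state tracks — p0: even number of g's so far; p1: odd number of g's so far.
Each missing δ(q, a) is the state matching the new tracked value after reading a.
δ(p0, h) = p0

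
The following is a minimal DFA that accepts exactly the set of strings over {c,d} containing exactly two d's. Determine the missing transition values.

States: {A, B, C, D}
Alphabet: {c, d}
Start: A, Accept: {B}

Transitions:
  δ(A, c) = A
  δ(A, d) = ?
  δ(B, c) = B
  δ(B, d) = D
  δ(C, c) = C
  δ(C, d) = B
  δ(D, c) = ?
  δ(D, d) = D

From the language and accept set, identify what each state tracks — A: zero d's; B: two d's; C: one d; D: ≥ three d's (dead).
Each missing δ(q, a) is the state matching the new tracked value after reading a.
δ(A, d) = C; δ(D, c) = D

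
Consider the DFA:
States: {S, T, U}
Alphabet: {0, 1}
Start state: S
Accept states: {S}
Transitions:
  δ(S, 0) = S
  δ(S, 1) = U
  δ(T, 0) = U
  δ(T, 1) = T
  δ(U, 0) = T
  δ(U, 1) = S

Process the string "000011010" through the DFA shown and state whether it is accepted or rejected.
Processing string "000011010":
  S --0--> S
  S --0--> S
  S --0--> S
  S --0--> S
  S --1--> U
  U --1--> S
  S --0--> S
  S --1--> U
  U --0--> T
Final state: T
Accept states: {S}
No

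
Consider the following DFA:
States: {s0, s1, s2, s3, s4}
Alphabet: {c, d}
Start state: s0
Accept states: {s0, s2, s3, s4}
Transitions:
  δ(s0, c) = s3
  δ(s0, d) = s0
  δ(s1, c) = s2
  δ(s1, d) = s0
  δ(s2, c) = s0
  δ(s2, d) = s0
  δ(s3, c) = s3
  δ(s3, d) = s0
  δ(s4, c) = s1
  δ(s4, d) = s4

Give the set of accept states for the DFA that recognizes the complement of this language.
Complement accept states = All states \ Original accept states
= {s0, s1, s2, s3, s4} \ {s0, s2, s3, s4}
{s1}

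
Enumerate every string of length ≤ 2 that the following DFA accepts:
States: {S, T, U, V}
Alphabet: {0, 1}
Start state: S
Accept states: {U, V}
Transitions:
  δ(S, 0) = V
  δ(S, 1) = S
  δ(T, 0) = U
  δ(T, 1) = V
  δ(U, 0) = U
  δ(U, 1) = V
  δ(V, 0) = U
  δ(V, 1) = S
0, 00, 10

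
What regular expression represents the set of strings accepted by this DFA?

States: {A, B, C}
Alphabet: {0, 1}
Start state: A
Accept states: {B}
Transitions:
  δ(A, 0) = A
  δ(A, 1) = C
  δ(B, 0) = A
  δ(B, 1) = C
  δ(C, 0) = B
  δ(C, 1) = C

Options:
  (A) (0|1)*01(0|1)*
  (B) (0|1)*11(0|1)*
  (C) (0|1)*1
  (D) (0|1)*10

Check each option against the DFA on short strings; one disagreement eliminates an option:
  (A) (0|1)*01(0|1)*: on '01' the DFA goes A → A → C and rejects (C ∉ Accept), but the regex matches it → eliminate
  (B) (0|1)*11(0|1)*: on '10' the DFA goes A → C → B and accepts (B ∈ Accept), but the regex does not match it → eliminate
  (C) (0|1)*1: on '1' the DFA goes A → C and rejects (C ∉ Accept), but the regex matches it → eliminate
  (D) (0|1)*10: agrees with the DFA on every string of length ≤ 6
Only (D) is consistent with the DFA.
(D) (0|1)*10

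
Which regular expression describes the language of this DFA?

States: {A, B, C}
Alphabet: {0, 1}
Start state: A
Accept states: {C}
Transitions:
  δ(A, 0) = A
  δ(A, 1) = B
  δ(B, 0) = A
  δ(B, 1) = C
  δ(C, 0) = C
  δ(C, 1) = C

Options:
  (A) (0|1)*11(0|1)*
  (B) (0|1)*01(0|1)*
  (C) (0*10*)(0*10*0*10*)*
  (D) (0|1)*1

Check each option against the DFA on short strings; one disagreement eliminates an option:
  (A) (0|1)*11(0|1)*: agrees with the DFA on every string of length ≤ 6
  (B) (0|1)*01(0|1)*: on '01' the DFA goes A → A → B and rejects (B ∉ Accept), but the regex matches it → eliminate
  (C) (0*10*)(0*10*0*10*)*: on '1' the DFA goes A → B and rejects (B ∉ Accept), but the regex matches it → eliminate
  (D) (0|1)*1: on '1' the DFA goes A → B and rejects (B ∉ Accept), but the regex matches it → eliminate
Only (A) is consistent with the DFA.
(A) (0|1)*11(0|1)*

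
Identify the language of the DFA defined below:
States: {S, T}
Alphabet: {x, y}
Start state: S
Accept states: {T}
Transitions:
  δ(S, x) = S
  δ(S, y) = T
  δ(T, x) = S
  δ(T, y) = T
Testing a few strings:
  'xy' → accept
  'xxx' → reject
  'yx' → reject
  'y' → accept
State roles: S=last symbol not y; T=last symbol is y
All strings over {x,y} ending with y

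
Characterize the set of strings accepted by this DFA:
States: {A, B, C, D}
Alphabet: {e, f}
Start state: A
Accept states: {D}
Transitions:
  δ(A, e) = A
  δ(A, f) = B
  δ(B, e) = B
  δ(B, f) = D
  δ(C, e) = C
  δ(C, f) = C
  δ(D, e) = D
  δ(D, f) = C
Testing a few strings:
  'eeef' → reject
  'e' → reject
  'ef' → reject
  'f' → reject
State roles: A=zero f's; B=one f; C=≥ three f's (dead); D=two f's
All strings over {e,f} containing exactly two f's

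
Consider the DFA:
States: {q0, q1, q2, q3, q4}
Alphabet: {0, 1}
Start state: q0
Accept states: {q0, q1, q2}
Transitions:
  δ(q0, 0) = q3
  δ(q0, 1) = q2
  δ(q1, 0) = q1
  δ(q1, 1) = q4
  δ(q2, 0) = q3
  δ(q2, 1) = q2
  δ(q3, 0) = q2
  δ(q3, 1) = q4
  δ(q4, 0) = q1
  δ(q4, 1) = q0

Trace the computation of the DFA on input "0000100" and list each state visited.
read '0': q0 → q3
  read '0': q3 → q2
  read '0': q2 → q3
  read '0': q3 → q2
  read '1': q2 → q2
  read '0': q2 → q3
  read '0': q3 → q2
q0 -> q3 -> q2 -> q3 -> q2 -> q2 -> q3 -> q2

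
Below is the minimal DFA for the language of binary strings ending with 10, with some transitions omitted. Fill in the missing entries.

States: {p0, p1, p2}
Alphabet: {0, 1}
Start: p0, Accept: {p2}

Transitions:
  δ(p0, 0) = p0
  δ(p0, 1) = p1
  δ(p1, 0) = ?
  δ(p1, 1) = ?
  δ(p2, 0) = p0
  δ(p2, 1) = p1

From the language and accept set, identify what each state tracks — p0: no suffix match; p1: one trailing 1; p2: suffix is 10.
Each missing δ(q, a) is the state matching the new tracked value after reading a.
δ(p1, 0) = p2; δ(p1, 1) = p1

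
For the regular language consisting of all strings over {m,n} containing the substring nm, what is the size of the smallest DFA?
By Myhill–Nerode, count the distinguishable equivalence classes: 3 classes — one per longest suffix of the input that is a prefix of 'nm' (lengths 0 through 1), plus an absorbing 'already seen nm' class.
3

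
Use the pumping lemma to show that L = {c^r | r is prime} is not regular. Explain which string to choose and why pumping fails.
Assume L is regular with pumping length p. Idea: pumping by a suitable count produces a composite length.
Let q be a prime with q ≥ p and choose s = c^q ∈ L. By the pumping lemma, s = xyz with |xy| ≤ p, |y| = k ≥ 1. Take i = q+1: |xy^(q+1)z| = q + q·k = q(1+k). Since q ≥ 2 and 1+k ≥ 2, q(1+k) is composite, so xy^(q+1)z ∉ L.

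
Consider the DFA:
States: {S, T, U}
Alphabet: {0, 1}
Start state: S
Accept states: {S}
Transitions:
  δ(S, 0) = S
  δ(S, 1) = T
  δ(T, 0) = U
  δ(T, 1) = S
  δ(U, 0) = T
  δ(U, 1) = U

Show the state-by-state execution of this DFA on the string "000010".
read '0': S → S
  read '0': S → S
  read '0': S → S
  read '0': S → S
  read '1': S → T
  read '0': T → U
S -> S -> S -> S -> S -> T -> U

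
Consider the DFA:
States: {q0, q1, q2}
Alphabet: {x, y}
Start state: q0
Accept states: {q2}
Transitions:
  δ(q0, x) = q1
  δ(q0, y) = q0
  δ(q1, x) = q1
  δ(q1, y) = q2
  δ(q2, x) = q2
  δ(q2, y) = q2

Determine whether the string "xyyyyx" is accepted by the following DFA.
Processing string "xyyyyx":
  q0 --x--> q1
  q1 --y--> q2
  q2 --y--> q2
  q2 --y--> q2
  q2 --y--> q2
  q2 --x--> q2
Final state: q2
Accept states: {q2}
Yes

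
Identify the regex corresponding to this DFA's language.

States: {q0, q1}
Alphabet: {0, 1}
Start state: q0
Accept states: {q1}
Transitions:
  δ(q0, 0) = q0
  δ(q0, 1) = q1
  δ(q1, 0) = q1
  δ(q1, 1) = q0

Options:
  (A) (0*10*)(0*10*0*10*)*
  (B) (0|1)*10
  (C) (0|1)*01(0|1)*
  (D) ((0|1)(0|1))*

Check each option against the DFA on short strings; one disagreement eliminates an option:
  (A) (0*10*)(0*10*0*10*)*: agrees with the DFA on every string of length ≤ 6
  (B) (0|1)*10: on '1' the DFA goes q0 → q1 and accepts (q1 ∈ Accept), but the regex does not match it → eliminate
  (C) (0|1)*01(0|1)*: on '1' the DFA goes q0 → q1 and accepts (q1 ∈ Accept), but the regex does not match it → eliminate
  (D) ((0|1)(0|1))*: on ε the DFA stays in q0 and rejects (q0 ∉ Accept), but the regex matches it → eliminate
Only (A) is consistent with the DFA.
(A) (0*10*)(0*10*0*10*)*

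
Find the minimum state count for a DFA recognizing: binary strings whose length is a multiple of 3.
By Myhill–Nerode, count the distinguishable equivalence classes: 3 classes — one per residue of the length mod 3; class i is distinguished from class j by any string of length (3 − i) mod 3.
3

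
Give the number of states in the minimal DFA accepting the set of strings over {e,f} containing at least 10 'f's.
By Myhill–Nerode, count the distinguishable equivalence classes: 11 classes — having seen 0, 1, …, 9, or ≥10 copies of 'f'; any two classes i < j (j ≤ 10) are distinguished by the string f^(10−j), which takes class j to 10 copies (accepted) but leaves class i below 10 (rejected).
11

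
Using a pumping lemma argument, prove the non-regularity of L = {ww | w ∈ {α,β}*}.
Assume L is regular with pumping length p. Idea: pumping the leading α-block breaks the equality of the two halves.
Choose s = α^p β α^p β ∈ L (with w = α^p β). |s| = 2p+2 ≥ p. By the pumping lemma, s = xyz with |xy| ≤ p, |y| > 0, so y = α^k with k ≥ 1, in the first α-block. Then xy²z = α^(p+k) β α^p β, of length 2p+2+k. If k is odd this length is odd, so it cannot be of the form ww. If k is even, each half has length p+1+k/2 ≤ p+k, so the first half lies entirely inside the leading α-block and contains no β, while the second half ends in β; the halves differ. Either way xy²z ∉ L.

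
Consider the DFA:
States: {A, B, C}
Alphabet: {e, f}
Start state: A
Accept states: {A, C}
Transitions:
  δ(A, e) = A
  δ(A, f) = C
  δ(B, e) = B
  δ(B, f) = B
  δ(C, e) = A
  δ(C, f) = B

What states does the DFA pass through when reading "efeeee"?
read 'e': A → A
  read 'f': A → C
  read 'e': C → A
  read 'e': A → A
  read 'e': A → A
  read 'e': A → A
A -> A -> C -> A -> A -> A -> A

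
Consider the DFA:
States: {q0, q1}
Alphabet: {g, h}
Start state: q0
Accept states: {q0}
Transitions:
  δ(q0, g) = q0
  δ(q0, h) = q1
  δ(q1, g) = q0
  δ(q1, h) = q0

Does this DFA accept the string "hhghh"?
Processing string "hhghh":
  q0 --h--> q1
  q1 --h--> q0
  q0 --g--> q0
  q0 --h--> q1
  q1 --h--> q0
Final state: q0
Accept states: {q0}
Yes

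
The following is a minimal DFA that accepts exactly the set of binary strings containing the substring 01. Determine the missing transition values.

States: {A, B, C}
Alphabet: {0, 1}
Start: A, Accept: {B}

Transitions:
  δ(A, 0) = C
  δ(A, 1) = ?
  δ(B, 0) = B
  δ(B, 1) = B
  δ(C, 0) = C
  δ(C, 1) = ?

From the language and accept set, identify what each state tracks — A: no 0 seen yet; B: substring 01 seen; C: seen a 0, waiting for 1.
Each missing δ(q, a) is the state matching the new tracked value after reading a.
δ(A, 1) = A; δ(C, 1) = B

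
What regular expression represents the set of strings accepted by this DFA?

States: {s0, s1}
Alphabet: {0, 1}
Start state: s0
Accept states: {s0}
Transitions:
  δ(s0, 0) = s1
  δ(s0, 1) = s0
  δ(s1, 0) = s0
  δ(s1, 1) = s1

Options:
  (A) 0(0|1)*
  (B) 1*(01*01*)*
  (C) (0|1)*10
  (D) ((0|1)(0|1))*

Check each option against the DFA on short strings; one disagreement eliminates an option:
  (A) 0(0|1)*: on ε the DFA stays in s0 and accepts (s0 ∈ Accept), but the regex does not match it → eliminate
  (B) 1*(01*01*)*: agrees with the DFA on every string of length ≤ 6
  (C) (0|1)*10: on ε the DFA stays in s0 and accepts (s0 ∈ Accept), but the regex does not match it → eliminate
  (D) ((0|1)(0|1))*: on '1' the DFA goes s0 → s0 and accepts (s0 ∈ Accept), but the regex does not match it → eliminate
Only (B) is consistent with the DFA.
(B) 1*(01*01*)*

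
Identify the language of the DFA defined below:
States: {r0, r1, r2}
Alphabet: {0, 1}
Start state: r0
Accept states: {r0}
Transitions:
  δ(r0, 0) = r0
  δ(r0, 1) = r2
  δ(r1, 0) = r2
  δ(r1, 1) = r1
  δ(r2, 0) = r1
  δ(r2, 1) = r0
Testing a few strings:
  '1001' → accept
  '1000' → reject
  '0' → accept
  '001' → reject
State roles: r0=value ≡ 0 (mod 3); r1=value ≡ 2 (mod 3); r2=value ≡ 1 (mod 3)
All binary strings representing a multiple of 3 (read in base 2; leading zeros allowed and ε counts as 0)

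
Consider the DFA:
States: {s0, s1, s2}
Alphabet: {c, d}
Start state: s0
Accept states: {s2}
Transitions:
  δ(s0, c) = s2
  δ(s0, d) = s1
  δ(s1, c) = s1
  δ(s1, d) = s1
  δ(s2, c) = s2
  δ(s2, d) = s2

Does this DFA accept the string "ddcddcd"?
Processing string "ddcddcd":
  s0 --d--> s1
  s1 --d--> s1
  s1 --c--> s1
  s1 --d--> s1
  s1 --d--> s1
  s1 --c--> s1
  s1 --d--> s1
Final state: s1
Accept states: {s2}
No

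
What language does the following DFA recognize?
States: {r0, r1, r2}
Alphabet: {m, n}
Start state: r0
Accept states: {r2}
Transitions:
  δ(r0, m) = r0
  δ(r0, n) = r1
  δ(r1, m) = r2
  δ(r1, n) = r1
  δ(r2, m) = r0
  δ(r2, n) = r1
Testing a few strings:
  'nnn' → reject
  'n' → reject
  'mn' → reject
  'nn' → reject
State roles: r0=no suffix match; r1=one trailing n; r2=suffix is nm
All strings over {m,n} ending with nm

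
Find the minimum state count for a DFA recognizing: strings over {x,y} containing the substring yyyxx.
By Myhill–Nerode, count the distinguishable equivalence classes: 6 classes — one per longest suffix of the input that is a prefix of 'yyyxx' (lengths 0 through 4), plus an absorbing 'already seen yyyxx' class.
6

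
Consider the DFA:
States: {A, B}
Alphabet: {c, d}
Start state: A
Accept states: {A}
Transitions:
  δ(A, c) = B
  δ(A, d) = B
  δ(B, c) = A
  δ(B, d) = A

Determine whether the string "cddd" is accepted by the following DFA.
Processing string "cddd":
  A --c--> B
  B --d--> A
  A --d--> B
  B --d--> A
Final state: A
Accept states: {A}
Yes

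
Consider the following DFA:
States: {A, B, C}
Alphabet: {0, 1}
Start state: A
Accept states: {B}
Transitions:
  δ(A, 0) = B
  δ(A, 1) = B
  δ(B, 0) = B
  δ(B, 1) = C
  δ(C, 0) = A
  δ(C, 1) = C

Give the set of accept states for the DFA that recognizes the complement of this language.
Complement accept states = All states \ Original accept states
= {A, B, C} \ {B}
{A, C}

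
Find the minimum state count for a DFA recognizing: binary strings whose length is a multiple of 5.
By Myhill–Nerode, count the distinguishable equivalence classes: 5 classes — one per residue of the length mod 5; class i is distinguished from class j by any string of length (5 − i) mod 5.
5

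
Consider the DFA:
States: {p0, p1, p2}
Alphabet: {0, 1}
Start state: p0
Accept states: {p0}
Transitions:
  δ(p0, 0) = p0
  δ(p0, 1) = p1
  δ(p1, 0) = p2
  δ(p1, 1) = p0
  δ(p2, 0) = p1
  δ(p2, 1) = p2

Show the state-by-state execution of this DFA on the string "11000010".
read '1': p0 → p1
  read '1': p1 → p0
  read '0': p0 → p0
  read '0': p0 → p0
  read '0': p0 → p0
  read '0': p0 → p0
  read '1': p0 → p1
  read '0': p1 → p2
p0 -> p1 -> p0 -> p0 -> p0 -> p0 -> p0 -> p1 -> p2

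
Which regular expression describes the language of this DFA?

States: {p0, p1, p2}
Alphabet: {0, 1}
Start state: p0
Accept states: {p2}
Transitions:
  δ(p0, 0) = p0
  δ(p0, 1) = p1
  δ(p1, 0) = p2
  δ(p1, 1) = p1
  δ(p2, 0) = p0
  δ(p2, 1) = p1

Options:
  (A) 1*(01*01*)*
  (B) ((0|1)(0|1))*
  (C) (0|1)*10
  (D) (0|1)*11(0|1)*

Check each option against the DFA on short strings; one disagreement eliminates an option:
  (A) 1*(01*01*)*: on ε the DFA stays in p0 and rejects (p0 ∉ Accept), but the regex matches it → eliminate
  (B) ((0|1)(0|1))*: on ε the DFA stays in p0 and rejects (p0 ∉ Accept), but the regex matches it → eliminate
  (C) (0|1)*10: agrees with the DFA on every string of length ≤ 6
  (D) (0|1)*11(0|1)*: on '10' the DFA goes p0 → p1 → p2 and accepts (p2 ∈ Accept), but the regex does not match it → eliminate
Only (C) is consistent with the DFA.
(C) (0|1)*10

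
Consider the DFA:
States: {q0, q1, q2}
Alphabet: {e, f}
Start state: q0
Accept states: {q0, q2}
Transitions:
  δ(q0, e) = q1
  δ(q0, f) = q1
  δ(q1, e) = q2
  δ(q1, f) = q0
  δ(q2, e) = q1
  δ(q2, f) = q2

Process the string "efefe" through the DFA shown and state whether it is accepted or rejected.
Processing string "efefe":
  q0 --e--> q1
  q1 --f--> q0
  q0 --e--> q1
  q1 --f--> q0
  q0 --e--> q1
Final state: q1
Accept states: {q0, q2}
No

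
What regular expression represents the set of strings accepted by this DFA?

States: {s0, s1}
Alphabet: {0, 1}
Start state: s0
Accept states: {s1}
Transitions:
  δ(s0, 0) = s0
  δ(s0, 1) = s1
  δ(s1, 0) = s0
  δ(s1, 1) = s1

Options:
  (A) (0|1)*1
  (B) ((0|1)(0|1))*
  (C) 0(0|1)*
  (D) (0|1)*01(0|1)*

Check each option against the DFA on short strings; one disagreement eliminates an option:
  (A) (0|1)*1: agrees with the DFA on every string of length ≤ 6
  (B) ((0|1)(0|1))*: on ε the DFA stays in s0 and rejects (s0 ∉ Accept), but the regex matches it → eliminate
  (C) 0(0|1)*: on '0' the DFA goes s0 → s0 and rejects (s0 ∉ Accept), but the regex matches it → eliminate
  (D) (0|1)*01(0|1)*: on '1' the DFA goes s0 → s1 and accepts (s1 ∈ Accept), but the regex does not match it → eliminate
Only (A) is consistent with the DFA.
(A) (0|1)*1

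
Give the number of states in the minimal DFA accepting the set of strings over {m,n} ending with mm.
By Myhill–Nerode, count the distinguishable equivalence classes: 3 classes — one per longest suffix of the input that is a prefix of 'mm' (lengths 0 through 2); only the length-2 class is accepting.
3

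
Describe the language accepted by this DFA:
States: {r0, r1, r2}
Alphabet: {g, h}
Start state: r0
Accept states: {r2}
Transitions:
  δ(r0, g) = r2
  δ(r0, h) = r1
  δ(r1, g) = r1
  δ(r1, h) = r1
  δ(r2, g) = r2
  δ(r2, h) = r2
Testing a few strings:
  'g' → accept
  'hh' → reject
  'ghh' → accept
  'gg' → accept
State roles: r0=no input read; r1=started with h (dead); r2=started with g
All strings over {g,h} starting with g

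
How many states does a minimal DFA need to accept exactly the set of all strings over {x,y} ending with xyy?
By Myhill–Nerode, count the distinguishable equivalence classes: 4 classes — one per longest suffix of the input that is a prefix of 'xyy' (lengths 0 through 3); only the length-3 class is accepting.
4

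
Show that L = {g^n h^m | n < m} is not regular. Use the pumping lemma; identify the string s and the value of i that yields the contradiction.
Assume L is regular with pumping length p. Idea: pumping up the g-block makes the g-count reach the h-count.
Choose s = g^p h^(p+1) ∈ L. By the pumping lemma, s = xyz with |xy| ≤ p, |y| > 0, so y = g^k with k ≥ 1. Then xy²z = g^(p+k) h^(p+1). Since p+k ≥ p+1, the number of g's is no longer strictly less than the number of h's, so xy²z ∉ L.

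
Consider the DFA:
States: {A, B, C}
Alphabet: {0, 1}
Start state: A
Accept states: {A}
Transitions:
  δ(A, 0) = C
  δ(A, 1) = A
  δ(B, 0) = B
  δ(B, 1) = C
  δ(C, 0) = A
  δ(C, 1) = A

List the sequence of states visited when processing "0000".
read '0': A → C
  read '0': C → A
  read '0': A → C
  read '0': C → A
A -> C -> A -> C -> A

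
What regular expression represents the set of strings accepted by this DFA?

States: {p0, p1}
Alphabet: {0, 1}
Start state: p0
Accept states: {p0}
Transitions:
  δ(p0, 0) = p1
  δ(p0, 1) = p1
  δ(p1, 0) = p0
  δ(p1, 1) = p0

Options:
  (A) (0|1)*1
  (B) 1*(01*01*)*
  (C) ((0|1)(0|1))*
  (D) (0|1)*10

Check each option against the DFA on short strings; one disagreement eliminates an option:
  (A) (0|1)*1: on ε the DFA stays in p0 and accepts (p0 ∈ Accept), but the regex does not match it → eliminate
  (B) 1*(01*01*)*: on '1' the DFA goes p0 → p1 and rejects (p1 ∉ Accept), but the regex matches it → eliminate
  (C) ((0|1)(0|1))*: agrees with the DFA on every string of length ≤ 6
  (D) (0|1)*10: on ε the DFA stays in p0 and accepts (p0 ∈ Accept), but the regex does not match it → eliminate
Only (C) is consistent with the DFA.
(C) ((0|1)(0|1))*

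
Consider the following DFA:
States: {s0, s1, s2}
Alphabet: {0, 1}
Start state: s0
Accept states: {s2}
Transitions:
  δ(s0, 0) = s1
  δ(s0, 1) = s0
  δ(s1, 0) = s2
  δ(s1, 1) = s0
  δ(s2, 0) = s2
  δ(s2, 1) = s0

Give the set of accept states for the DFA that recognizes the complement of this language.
Complement accept states = All states \ Original accept states
= {s0, s1, s2} \ {s2}
{s0, s1}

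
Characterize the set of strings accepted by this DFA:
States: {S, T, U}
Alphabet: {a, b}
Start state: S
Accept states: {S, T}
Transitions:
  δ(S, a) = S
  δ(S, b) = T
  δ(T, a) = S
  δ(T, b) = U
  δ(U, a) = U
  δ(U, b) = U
Testing a few strings:
  'a' → accept
  'bab' → accept
  'bbb' → reject
  'bbaa' → reject
State roles: S=last symbol not b (ok); T=last symbol b (ok); U=saw bb (dead)
All strings over {a,b} with no two consecutive b's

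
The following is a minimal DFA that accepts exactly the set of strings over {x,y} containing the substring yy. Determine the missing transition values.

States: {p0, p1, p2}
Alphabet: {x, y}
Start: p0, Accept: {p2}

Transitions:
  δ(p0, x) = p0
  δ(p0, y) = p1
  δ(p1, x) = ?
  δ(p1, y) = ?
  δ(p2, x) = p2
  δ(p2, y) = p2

From the language and accept set, identify what each state tracks — p0: no progress toward yy; p1: one trailing y; p2: substring yy seen.
Each missing δ(q, a) is the state matching the new tracked value after reading a.
δ(p1, x) = p0; δ(p1, y) = p2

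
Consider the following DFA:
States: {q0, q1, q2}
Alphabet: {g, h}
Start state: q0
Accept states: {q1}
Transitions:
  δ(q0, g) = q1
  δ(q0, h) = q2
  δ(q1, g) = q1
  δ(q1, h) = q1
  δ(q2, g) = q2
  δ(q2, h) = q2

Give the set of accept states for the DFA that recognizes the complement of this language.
Complement accept states = All states \ Original accept states
= {q0, q1, q2} \ {q1}
{q0, q2}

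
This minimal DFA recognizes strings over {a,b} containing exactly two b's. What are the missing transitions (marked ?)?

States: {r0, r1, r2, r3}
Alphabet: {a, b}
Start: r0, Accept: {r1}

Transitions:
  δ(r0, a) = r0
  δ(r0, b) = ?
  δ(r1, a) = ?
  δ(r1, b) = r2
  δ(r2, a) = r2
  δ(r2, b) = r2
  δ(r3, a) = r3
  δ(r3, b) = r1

From the language and accept set, identify what each state tracks — r0: zero b's; r1: two b's; r2: ≥ three b's (dead); r3: one b.
Each missing δ(q, a) is the state matching the new tracked value after reading a.
δ(r0, b) = r3; δ(r1, a) = r1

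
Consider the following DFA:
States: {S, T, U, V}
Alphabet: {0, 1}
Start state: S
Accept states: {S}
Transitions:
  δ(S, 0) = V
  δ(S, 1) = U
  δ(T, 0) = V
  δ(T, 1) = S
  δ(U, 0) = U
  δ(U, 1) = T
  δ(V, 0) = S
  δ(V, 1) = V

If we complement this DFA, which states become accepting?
Complement accept states = All states \ Original accept states
= {S, T, U, V} \ {S}
{T, U, V}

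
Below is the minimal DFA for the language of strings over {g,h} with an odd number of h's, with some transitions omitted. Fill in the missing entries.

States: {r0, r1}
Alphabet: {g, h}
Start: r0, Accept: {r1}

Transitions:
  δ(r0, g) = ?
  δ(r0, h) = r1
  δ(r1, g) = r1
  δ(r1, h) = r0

From the language and accept set, identify what each state tracks — r0: even number of h's so far; r1: odd number of h's so far.
Each missing δ(q, a) is the state matching the new tracked value after reading a.
δ(r0, g) = r0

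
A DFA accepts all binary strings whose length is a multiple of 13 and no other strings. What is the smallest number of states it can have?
By Myhill–Nerode, count the distinguishable equivalence classes: 13 classes — one per residue of the length mod 13; class i is distinguished from class j by any string of length (13 − i) mod 13.
13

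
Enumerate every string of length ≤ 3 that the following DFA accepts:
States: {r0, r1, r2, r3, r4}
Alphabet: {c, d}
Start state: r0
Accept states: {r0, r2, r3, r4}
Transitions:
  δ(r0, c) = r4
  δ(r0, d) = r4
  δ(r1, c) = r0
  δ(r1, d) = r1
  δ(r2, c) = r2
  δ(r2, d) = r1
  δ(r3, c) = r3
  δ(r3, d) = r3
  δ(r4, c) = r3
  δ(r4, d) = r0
ε, c, d, cc, cd, dc, dd, ccc, ccd, cdc, cdd, dcc, dcd, ddc, ddd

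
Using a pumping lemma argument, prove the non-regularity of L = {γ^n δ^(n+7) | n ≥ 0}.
Assume L is regular with pumping length p. Idea: pumping the γ-block breaks the fixed offset of 7.
Choose s = γ^p δ^(p+7) ∈ L. By the pumping lemma, s = xyz with |xy| ≤ p, |y| > 0, so y = γ^k with k ≥ 1. Then xy²z = γ^(p+k) δ^(p+7). For this to be in L we would need p+7 = (p+k)+7, i.e. k = 0, contradicting k ≥ 1. So xy²z ∉ L.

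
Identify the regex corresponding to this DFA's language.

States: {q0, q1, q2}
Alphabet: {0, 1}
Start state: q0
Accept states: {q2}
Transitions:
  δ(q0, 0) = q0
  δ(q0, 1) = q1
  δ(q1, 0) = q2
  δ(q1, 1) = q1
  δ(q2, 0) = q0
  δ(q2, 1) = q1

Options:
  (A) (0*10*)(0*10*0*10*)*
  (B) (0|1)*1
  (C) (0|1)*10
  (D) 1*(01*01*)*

Check each option against the DFA on short strings; one disagreement eliminates an option:
  (A) (0*10*)(0*10*0*10*)*: on '1' the DFA goes q0 → q1 and rejects (q1 ∉ Accept), but the regex matches it → eliminate
  (B) (0|1)*1: on '1' the DFA goes q0 → q1 and rejects (q1 ∉ Accept), but the regex matches it → eliminate
  (C) (0|1)*10: agrees with the DFA on every string of length ≤ 6
  (D) 1*(01*01*)*: on ε the DFA stays in q0 and rejects (q0 ∉ Accept), but the regex matches it → eliminate
Only (C) is consistent with the DFA.
(C) (0|1)*10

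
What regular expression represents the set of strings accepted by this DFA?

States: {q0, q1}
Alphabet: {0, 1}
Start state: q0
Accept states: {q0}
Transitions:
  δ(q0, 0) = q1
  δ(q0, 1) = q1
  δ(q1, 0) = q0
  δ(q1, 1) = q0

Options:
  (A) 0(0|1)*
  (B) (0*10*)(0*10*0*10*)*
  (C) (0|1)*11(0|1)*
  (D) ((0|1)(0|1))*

Check each option against the DFA on short strings; one disagreement eliminates an option:
  (A) 0(0|1)*: on ε the DFA stays in q0 and accepts (q0 ∈ Accept), but the regex does not match it → eliminate
  (B) (0*10*)(0*10*0*10*)*: on ε the DFA stays in q0 and accepts (q0 ∈ Accept), but the regex does not match it → eliminate
  (C) (0|1)*11(0|1)*: on ε the DFA stays in q0 and accepts (q0 ∈ Accept), but the regex does not match it → eliminate
  (D) ((0|1)(0|1))*: agrees with the DFA on every string of length ≤ 6
Only (D) is consistent with the DFA.
(D) ((0|1)(0|1))*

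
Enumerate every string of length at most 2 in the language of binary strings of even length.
ε, 00, 01, 10, 11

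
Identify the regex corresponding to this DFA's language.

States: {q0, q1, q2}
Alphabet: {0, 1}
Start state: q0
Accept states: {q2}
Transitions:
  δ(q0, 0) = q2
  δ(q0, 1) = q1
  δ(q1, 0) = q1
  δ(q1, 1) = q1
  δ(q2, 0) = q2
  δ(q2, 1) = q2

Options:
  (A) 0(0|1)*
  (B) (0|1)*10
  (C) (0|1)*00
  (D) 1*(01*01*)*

Check each option against the DFA on short strings; one disagreement eliminates an option:
  (A) 0(0|1)*: agrees with the DFA on every string of length ≤ 6
  (B) (0|1)*10: on '0' the DFA goes q0 → q2 and accepts (q2 ∈ Accept), but the regex does not match it → eliminate
  (C) (0|1)*00: on '0' the DFA goes q0 → q2 and accepts (q2 ∈ Accept), but the regex does not match it → eliminate
  (D) 1*(01*01*)*: on ε the DFA stays in q0 and rejects (q0 ∉ Accept), but the regex matches it → eliminate
Only (A) is consistent with the DFA.
(A) 0(0|1)*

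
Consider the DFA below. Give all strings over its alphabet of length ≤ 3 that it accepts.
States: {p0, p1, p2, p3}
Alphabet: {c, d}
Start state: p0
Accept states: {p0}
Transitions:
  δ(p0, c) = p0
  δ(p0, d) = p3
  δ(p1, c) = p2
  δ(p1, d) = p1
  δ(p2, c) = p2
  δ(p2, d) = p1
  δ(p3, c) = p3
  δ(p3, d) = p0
ε, c, cc, dd, ccc, cdd, dcd, ddc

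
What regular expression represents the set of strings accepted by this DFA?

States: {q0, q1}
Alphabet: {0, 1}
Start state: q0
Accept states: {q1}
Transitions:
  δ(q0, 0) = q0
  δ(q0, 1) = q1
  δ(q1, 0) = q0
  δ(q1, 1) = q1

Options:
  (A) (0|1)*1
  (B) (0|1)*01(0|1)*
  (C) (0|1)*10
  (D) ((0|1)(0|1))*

Check each option against the DFA on short strings; one disagreement eliminates an option:
  (A) (0|1)*1: agrees with the DFA on every string of length ≤ 6
  (B) (0|1)*01(0|1)*: on '1' the DFA goes q0 → q1 and accepts (q1 ∈ Accept), but the regex does not match it → eliminate
  (C) (0|1)*10: on '1' the DFA goes q0 → q1 and accepts (q1 ∈ Accept), but the regex does not match it → eliminate
  (D) ((0|1)(0|1))*: on ε the DFA stays in q0 and rejects (q0 ∉ Accept), but the regex matches it → eliminate
Only (A) is consistent with the DFA.
(A) (0|1)*1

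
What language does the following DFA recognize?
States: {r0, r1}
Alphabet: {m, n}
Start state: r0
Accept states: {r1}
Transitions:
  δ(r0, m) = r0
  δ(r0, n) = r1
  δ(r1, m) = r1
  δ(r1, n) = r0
Testing a few strings:
  'n' → accept
  'm' → reject
  'mm' → reject
  'nnm' → reject
State roles: r0=even number of n's so far; r1=odd number of n's so far
All strings over {m,n} with an odd number of n's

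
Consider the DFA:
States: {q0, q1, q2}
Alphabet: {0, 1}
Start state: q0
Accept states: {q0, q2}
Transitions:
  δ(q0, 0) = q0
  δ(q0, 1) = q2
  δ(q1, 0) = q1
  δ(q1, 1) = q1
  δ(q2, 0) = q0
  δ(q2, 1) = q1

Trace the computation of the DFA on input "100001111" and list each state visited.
read '1': q0 → q2
  read '0': q2 → q0
  read '0': q0 → q0
  read '0': q0 → q0
  read '0': q0 → q0
  read '1': q0 → q2
  read '1': q2 → q1
  read '1': q1 → q1
  read '1': q1 → q1
q0 -> q2 -> q0 -> q0 -> q0 -> q0 -> q2 -> q1 -> q1 -> q1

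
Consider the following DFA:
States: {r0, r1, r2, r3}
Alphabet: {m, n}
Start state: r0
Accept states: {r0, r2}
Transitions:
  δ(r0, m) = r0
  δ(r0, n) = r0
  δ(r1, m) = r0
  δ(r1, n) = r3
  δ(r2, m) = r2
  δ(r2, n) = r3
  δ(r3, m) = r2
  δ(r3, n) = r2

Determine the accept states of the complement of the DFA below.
Complement accept states = All states \ Original accept states
= {r0, r1, r2, r3} \ {r0, r2}
{r1, r3}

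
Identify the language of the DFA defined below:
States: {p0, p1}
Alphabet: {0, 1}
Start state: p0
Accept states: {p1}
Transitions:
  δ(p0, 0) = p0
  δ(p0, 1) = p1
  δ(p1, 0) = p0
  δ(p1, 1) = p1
Testing a few strings:
  '0' → reject
  '011' → accept
  '10' → reject
  '1' → accept
State roles: p0=last symbol not 1; p1=last symbol is 1
All binary strings ending with 1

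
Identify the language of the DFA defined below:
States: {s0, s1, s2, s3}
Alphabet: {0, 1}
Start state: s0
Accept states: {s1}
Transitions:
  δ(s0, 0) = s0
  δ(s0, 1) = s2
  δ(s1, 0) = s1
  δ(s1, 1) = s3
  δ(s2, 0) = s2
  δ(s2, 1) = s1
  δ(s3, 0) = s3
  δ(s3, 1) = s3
Testing a few strings:
  '0110' → accept
  '01' → reject
  '1101' → reject
  '111' → reject
State roles: s0=zero 1's; s1=two 1's; s2=one 1; s3=≥ three 1's (dead)
All binary strings containing exactly two 1's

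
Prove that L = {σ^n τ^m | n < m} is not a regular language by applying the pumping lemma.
Assume L is regular with pumping length p. Idea: pumping up the σ-block makes the σ-count reach the τ-count.
Choose s = σ^p τ^(p+1) ∈ L. By the pumping lemma, s = xyz with |xy| ≤ p, |y| > 0, so y = σ^k with k ≥ 1. Then xy²z = σ^(p+k) τ^(p+1). Since p+k ≥ p+1, the number of σ's is no longer strictly less than the number of τ's, so xy²z ∉ L.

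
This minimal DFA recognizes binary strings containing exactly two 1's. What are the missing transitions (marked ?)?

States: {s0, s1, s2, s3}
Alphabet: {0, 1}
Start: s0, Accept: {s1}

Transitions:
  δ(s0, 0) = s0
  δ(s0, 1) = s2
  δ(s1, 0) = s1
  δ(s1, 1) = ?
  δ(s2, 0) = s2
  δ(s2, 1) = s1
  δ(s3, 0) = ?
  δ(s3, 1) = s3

From the language and accept set, identify what each state tracks — s0: zero 1's; s1: two 1's; s2: one 1; s3: ≥ three 1's (dead).
Each missing δ(q, a) is the state matching the new tracked value after reading a.
δ(s1, 1) = s3; δ(s3, 0) = s3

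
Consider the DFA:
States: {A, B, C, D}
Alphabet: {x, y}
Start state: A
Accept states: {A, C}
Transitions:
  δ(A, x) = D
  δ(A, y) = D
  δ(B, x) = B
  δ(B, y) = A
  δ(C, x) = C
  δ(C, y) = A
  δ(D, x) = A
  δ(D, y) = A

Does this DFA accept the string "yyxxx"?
Processing string "yyxxx":
  A --y--> D
  D --y--> A
  A --x--> D
  D --x--> A
  A --x--> D
Final state: D
Accept states: {A, C}
No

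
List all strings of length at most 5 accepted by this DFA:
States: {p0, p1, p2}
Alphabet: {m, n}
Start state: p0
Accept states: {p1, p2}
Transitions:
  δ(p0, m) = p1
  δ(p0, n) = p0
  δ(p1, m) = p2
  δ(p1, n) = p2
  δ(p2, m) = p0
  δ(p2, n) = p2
m, mm, mn, nm, mmn, mnn, nmm, nmn, nnm, mmmm, mmnn, mnmm, mnnn, nmmn, nmnn, nnmm, nnmn, nnnm, mmmmm, mmmmn, mmmnm, mmnmm, mmnnn, mnmmm, mnmmn, mnmnm, mnnmm, mnnnn, nmmmm, nmmnn, nmnmm, nmnnn, nnmmn, nnmnn, nnnmm, nnnmn, nnnnm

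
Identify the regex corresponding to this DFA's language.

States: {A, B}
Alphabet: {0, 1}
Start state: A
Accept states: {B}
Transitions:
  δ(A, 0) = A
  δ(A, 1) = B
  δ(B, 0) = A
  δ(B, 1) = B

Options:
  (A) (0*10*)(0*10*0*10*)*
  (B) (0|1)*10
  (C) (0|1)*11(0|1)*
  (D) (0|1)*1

Check each option against the DFA on short strings; one disagreement eliminates an option:
  (A) (0*10*)(0*10*0*10*)*: on '10' the DFA goes A → B → A and rejects (A ∉ Accept), but the regex matches it → eliminate
  (B) (0|1)*10: on '1' the DFA goes A → B and accepts (B ∈ Accept), but the regex does not match it → eliminate
  (C) (0|1)*11(0|1)*: on '1' the DFA goes A → B and accepts (B ∈ Accept), but the regex does not match it → eliminate
  (D) (0|1)*1: agrees with the DFA on every string of length ≤ 6
Only (D) is consistent with the DFA.
(D) (0|1)*1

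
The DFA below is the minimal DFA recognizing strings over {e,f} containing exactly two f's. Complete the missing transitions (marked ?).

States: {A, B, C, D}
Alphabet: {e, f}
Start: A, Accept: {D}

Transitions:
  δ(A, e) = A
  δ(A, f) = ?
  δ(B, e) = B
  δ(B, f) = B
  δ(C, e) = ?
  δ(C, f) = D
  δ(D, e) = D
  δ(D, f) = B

From the language and accept set, identify what each state tracks — A: zero f's; B: ≥ three f's (dead); C: one f; D: two f's.
Each missing δ(q, a) is the state matching the new tracked value after reading a.
δ(A, f) = C; δ(C, e) = C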